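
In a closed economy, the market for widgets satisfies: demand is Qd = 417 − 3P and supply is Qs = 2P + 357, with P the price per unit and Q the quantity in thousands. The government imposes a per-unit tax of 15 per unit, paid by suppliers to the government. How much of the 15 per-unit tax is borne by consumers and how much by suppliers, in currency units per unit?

Consumers bear 6 per unit; suppliers bear 9 per unit.

Without the tax, 417 − 3P = 2P + 357 gives 5P = 60, so P* = 12 and Q* = 381.
With the tax collected from suppliers, supply shifts: Qs = 2(P − 15) + 357.
Solving gives Q = 363 with consumers paying 18 and suppliers receiving 3 (the 15 wedge).
Burden on consumers: 6; on suppliers: 9. (They sum to 15.)
The less price-elastic side of the market bears the larger share of a per-unit tax.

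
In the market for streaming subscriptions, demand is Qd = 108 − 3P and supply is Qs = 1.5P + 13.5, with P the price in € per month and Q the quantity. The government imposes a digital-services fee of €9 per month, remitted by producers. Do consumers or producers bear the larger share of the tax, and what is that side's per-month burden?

Without the tax, 108 − 3P = 1.5P + 13.5 gives 4.5P = 94.5, so P* = €21 and Q* = 45.
With the tax collected from producers, supply shifts: Qs = 1.5(P − 9) + 13.5.
Solving gives Q = 36 with consumers paying €24 and producers receiving €15 (the €9 wedge).
Per-month burden: consumers €3, producers €6.
Producers take the larger share because supply is less price-elastic here (demand slope 3 vs supply slope 1.5).
The less price-elastic side of the market bears the larger share of a per-unit tax.

Producers bear the larger share: €6 per month.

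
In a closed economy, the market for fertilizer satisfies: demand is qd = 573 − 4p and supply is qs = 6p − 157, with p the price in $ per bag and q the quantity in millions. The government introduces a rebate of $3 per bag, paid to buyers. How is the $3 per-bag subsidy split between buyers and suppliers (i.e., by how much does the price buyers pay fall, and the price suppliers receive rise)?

Buyers gain $1.8 per bag; suppliers gain $1.2 per bag.

Without the subsidy, 573 − 4p = 6p − 157 gives 10p = 730, so p* = $73 and q* = 281.
With a per-unit subsidy paid to buyers, each effectively pays p − 3, so demand becomes qd = 573 − 4(p − 3).
New equilibrium: buyers pay $71.2, suppliers receive $74.2, q = 288.2. (Wedge: pb − ps = −3.)
Gain to buyers: $1.8; to suppliers: $1.2. (They sum to $3.)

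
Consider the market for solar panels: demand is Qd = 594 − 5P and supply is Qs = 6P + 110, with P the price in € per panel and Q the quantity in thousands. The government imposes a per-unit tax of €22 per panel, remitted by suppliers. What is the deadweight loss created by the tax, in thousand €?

Deadweight loss = €660 thousand.

Before the tax: set 594 − 5P = 6P + 110 → P* = €44, Q* = 374.
With the tax collected from suppliers, supply shifts: Qs = 6(P − 22) + 110.
New equilibrium: buyers pay €56, suppliers receive €34, Q = 314. (Wedge: Pb − Ps = 22.)
Quantity falls by |ΔQ| = |374 − 314| = 60.
DWL = ½ · t · |ΔQ| = ½ · 22 · 60 = €660.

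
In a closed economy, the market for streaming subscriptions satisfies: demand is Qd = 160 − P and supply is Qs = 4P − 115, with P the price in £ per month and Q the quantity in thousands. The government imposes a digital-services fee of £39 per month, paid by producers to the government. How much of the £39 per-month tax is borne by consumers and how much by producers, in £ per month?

Consumers bear £31.2 per month; producers bear £7.8 per month.

Before the tax: set 160 − P = 4P − 115 → P* = £55, Q* = 105.
With the tax collected from producers, supply shifts: Qs = 4(P − 39) − 115.
Solving gives Q = 73.8 with consumers paying £86.2 and producers receiving £47.2 (the £39 wedge).
Burden on consumers: £31.2; on producers: £7.8. (They sum to £39.)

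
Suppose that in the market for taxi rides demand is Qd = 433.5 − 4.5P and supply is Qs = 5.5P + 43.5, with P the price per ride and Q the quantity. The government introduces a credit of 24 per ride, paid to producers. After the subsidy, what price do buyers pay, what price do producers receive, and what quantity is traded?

Before the subsidy: set 433.5 − 4.5P = 5.5P + 43.5 → P* = 39, Q* = 258.
With a per-unit subsidy paid to producers, each receives P + 24 per unit sold, so supply becomes Qs = 5.5(P + 24) + 43.5.
Solving gives Q = 317.4 with buyers paying 25.8 and producers receiving 49.8 (the 24 wedge).

Buyers pay 25.8; producers receive 49.8; quantity = 317.4.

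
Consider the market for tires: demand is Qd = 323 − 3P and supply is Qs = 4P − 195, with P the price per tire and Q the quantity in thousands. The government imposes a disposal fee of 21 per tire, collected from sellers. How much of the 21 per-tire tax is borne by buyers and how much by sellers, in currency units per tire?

Buyers bear 12 per tire; sellers bear 9 per tire.

Before the tax: set 323 − 3P = 4P − 195 → P* = 74, Q* = 101.
With the tax collected from sellers, supply shifts: Qs = 4(P − 21) − 195.
New equilibrium: buyers pay 86, sellers receive 65, Q = 65. (Wedge: Pb − Ps = 21.)
Burden on buyers: 12; on sellers: 9. (They sum to 21.)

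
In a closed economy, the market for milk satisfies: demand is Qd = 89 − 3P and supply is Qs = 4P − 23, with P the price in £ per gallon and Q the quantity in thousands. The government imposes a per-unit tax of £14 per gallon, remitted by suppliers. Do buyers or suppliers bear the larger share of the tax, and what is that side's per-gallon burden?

Buyers bear the larger share: £8 per gallon.

Without the tax, 89 − 3P = 4P − 23 gives 7P = 112, so P* = £16 and Q* = 41.
With the tax collected from suppliers, supply shifts: Qs = 4(P − 14) − 23.
New equilibrium: buyers pay £24, suppliers receive £10, Q = 17. (Wedge: Pb − Ps = 14.)
Per-gallon burden: buyers £8, suppliers £6.
Buyers take the larger share because demand is less price-elastic here (demand slope 3 vs supply slope 4).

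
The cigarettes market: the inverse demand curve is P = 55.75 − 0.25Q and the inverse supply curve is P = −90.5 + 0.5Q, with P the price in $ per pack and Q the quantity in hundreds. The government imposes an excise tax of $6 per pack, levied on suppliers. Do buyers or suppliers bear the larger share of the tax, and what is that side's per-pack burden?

Suppliers bear the larger share: $4 per pack.

Rewrite in direct form: Qd = 223 − 4P and Qs = 2P + 181.
Before the tax: set 223 − 4P = 2P + 181 → P* = $7, Q* = 195.
With the tax collected from suppliers, supply shifts: Qs = 2(P − 6) + 181.
Solving gives Q = 187 with buyers paying $9 and suppliers receiving $3 (the $6 wedge).
Per-pack burden: buyers $2, suppliers $4.
Suppliers take the larger share because supply is less price-elastic here (demand slope 4 vs supply slope 2).
The less price-elastic side of the market bears the larger share of a per-unit tax.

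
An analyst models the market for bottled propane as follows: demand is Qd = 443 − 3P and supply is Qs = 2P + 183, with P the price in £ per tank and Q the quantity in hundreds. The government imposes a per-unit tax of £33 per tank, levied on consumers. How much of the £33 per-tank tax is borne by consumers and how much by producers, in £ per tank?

Consumers bear £13.2 per tank; producers bear £19.8 per tank.

Before the tax: set 443 − 3P = 2P + 183 → P* = £52, Q* = 287.
With the tax collected from consumers, demand (in seller-price terms) shifts: Qd = 443 − 3(P + 33).
Solving gives Q = 247.4 with consumers paying £65.2 and producers receiving £32.2 (the £33 wedge).
Burden on consumers: £13.2; on producers: £19.8. (They sum to £33.)
The less price-elastic side of the market bears the larger share of a per-unit tax.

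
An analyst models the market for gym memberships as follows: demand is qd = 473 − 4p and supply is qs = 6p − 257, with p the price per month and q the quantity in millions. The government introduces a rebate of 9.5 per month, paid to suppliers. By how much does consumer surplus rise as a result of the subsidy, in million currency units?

Consumer surplus rises by 1096.68 million.

Before the subsidy: set 473 − 4p = 6p − 257 → p* = 73, q* = 181.
With a per-unit subsidy paid to suppliers, each receives p + 9.5 per unit sold, so supply becomes qs = 6(p + 9.5) − 257.
Solving gives q = 203.8 with buyers paying 67.3 and suppliers receiving 76.8 (the 9.5 wedge).
ΔCS is the trapezoid between Q = 203.8 and Q = 181 of height 5.7: ½ · (181 + 203.8) · 5.7 = 1096.68.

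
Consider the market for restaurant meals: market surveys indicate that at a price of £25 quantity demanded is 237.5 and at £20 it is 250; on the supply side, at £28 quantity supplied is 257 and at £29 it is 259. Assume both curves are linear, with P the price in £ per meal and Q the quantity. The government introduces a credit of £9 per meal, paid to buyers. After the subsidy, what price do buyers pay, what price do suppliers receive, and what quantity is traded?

Buyers pay £18; suppliers receive £27; quantity = 255.

Demand slope: (250 − 237.5)/(20 − 25) = -2.5, so Qd = 300 − 2.5P.
Supply slope: (259 − 257)/(29 − 28) = 2, so Qs = 2P + 201.
Before the subsidy: set 300 − 2.5P = 2P + 201 → P* = £22, Q* = 245.
With a per-unit subsidy paid to buyers, each effectively pays P − 9, so demand becomes Qd = 300 − 2.5(P − 9).
New equilibrium: buyers pay £18, suppliers receive £27, Q = 255. (Wedge: Pb − Ps = −9.)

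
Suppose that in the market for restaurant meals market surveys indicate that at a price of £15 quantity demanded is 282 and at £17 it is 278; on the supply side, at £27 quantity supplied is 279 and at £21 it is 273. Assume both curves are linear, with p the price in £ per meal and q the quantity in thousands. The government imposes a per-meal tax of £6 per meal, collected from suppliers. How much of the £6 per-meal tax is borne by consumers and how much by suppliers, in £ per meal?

Demand slope: (278 − 282)/(17 − 15) = -2, so qd = 312 − 2p.
Supply slope: (273 − 279)/(21 − 27) = 1, so qs = p + 252.
Before the tax: set 312 − 2p = p + 252 → p* = £20, q* = 272.
With the tax collected from suppliers, supply shifts: qs = (p − 6) + 252.
New equilibrium: consumers pay £22, suppliers receive £16, q = 268. (Wedge: pb − ps = 6.)
Burden on consumers: £2; on suppliers: £4. (They sum to £6.)

Consumers bear £2 per meal; suppliers bear £4 per meal.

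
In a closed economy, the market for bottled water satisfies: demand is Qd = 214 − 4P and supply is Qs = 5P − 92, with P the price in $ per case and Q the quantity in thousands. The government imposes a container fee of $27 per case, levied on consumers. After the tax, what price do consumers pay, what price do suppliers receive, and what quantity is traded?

Without the tax, 214 − 4P = 5P − 92 gives 9P = 306, so P* = $34 and Q* = 78.
With the tax collected from consumers, demand (in seller-price terms) shifts: Qd = 214 − 4(P + 27).
Solving gives Q = 18 with consumers paying $49 and suppliers receiving $22 (the $27 wedge).
The less price-elastic side of the market bears the larger share of a per-unit tax.

Consumers pay $49; suppliers receive $22; quantity = 18.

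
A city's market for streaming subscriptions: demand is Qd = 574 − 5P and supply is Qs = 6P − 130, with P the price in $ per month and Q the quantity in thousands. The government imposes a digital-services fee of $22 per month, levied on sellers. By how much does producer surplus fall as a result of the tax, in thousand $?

Before the tax: set 574 − 5P = 6P − 130 → P* = $64, Q* = 254.
With the tax collected from sellers, supply shifts: Qs = 6(P − 22) − 130.
Solving gives Q = 194 with consumers paying $76 and sellers receiving $54 (the $22 wedge).
ΔPS is the trapezoid between Q = 194 and Q = 254 of height $10: ½ · (254 + 194) · 10 = $2240.

Producer surplus falls by $2240 thousand.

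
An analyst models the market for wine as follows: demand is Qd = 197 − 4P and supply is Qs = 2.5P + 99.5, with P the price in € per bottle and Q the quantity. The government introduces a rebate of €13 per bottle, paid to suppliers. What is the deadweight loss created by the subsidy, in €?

Deadweight loss = €130.

Without the subsidy, 197 − 4P = 2.5P + 99.5 gives 6.5P = 97.5, so P* = €15 and Q* = 137.
With a per-unit subsidy paid to suppliers, each receives P + 13 per unit sold, so supply becomes Qs = 2.5(P + 13) + 99.5.
Solving gives Q = 157 with consumers paying €10 and suppliers receiving €23 (the €13 wedge).
Quantity rises by |ΔQ| = |137 − 157| = 20.
DWL = ½ · t · |ΔQ| = ½ · 13 · 20 = €130.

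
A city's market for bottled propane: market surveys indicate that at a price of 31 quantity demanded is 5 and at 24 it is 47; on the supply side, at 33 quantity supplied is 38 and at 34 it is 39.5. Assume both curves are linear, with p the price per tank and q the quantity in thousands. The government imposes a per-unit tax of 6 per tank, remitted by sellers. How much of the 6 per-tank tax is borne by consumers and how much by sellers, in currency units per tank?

Demand slope: (47 − 5)/(24 − 31) = -6, so qd = 191 − 6p.
Supply slope: (39.5 − 38)/(34 − 33) = 1.5, so qs = 1.5p − 11.5.
Without the tax, 191 − 6p = 1.5p − 11.5 gives 7.5p = 202.5, so p* = 27 and q* = 29.
With the tax collected from sellers, supply shifts: qs = 1.5(p − 6) − 11.5.
New equilibrium: consumers pay 28.2, sellers receive 22.2, q = 21.8. (Wedge: pb − ps = 6.)
Burden on consumers: 1.2; on sellers: 4.8. (They sum to 6.)
The less price-elastic side of the market bears the larger share of a per-unit tax.

Consumers bear 1.2 per tank; sellers bear 4.8 per tank.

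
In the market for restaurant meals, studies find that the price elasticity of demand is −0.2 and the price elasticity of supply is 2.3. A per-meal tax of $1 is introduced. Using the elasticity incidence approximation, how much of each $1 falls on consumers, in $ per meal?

Incidence ratio: consumers' share ≈ εs / (εs + |εd|) = 2.3 / (2.3 + 0.2) = 0.92.
So consumers bear ≈ 0.92 × $1 = $0.92; suppliers bear $0.08.

Consumers bear ≈ $0.92 per meal.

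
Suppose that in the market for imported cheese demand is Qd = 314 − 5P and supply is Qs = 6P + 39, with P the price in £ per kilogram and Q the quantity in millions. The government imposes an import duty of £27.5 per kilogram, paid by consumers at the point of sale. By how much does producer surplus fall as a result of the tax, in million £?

Producer surplus falls by £1893.75 million.

Before the tax: set 314 − 5P = 6P + 39 → P* = £25, Q* = 189.
With the tax collected from consumers, demand (in seller-price terms) shifts: Qd = 314 − 5(P + 27.5).
Solving gives Q = 114 with consumers paying £40 and suppliers receiving £12.5 (the £27.5 wedge).
ΔPS is the trapezoid between Q = 114 and Q = 189 of height £12.5: ½ · (189 + 114) · 12.5 = £1893.75.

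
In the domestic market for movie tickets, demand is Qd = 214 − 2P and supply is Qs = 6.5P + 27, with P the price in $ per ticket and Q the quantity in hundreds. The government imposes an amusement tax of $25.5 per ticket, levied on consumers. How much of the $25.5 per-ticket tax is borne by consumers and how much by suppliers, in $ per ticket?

Consumers bear $19.5 per ticket; suppliers bear $6 per ticket.

Before the tax: set 214 − 2P = 6.5P + 27 → P* = $22, Q* = 170.
With the tax collected from consumers, demand (in seller-price terms) shifts: Qd = 214 − 2(P + 25.5).
Solving gives Q = 131 with consumers paying $41.5 and suppliers receiving $16 (the $25.5 wedge).
Burden on consumers: $19.5; on suppliers: $6. (They sum to $25.5.)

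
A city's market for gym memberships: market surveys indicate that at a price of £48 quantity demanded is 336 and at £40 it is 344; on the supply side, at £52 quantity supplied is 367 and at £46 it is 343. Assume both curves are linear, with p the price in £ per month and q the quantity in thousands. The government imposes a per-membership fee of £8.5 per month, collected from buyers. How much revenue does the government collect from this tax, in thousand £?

Tax revenue = £2823.7 thousand.

Demand slope: (344 − 336)/(40 − 48) = -1, so qd = 384 − p.
Supply slope: (343 − 367)/(46 − 52) = 4, so qs = 4p + 159.
Before the tax: set 384 − p = 4p + 159 → p* = £45, q* = 339.
With the tax collected from buyers, demand (in seller-price terms) shifts: qd = 384 − (p + 8.5).
Solving gives q = 332.2 with buyers paying £51.8 and sellers receiving £43.3 (the £8.5 wedge).
Revenue = t · Q = 8.5 · 332.2 = £2823.7.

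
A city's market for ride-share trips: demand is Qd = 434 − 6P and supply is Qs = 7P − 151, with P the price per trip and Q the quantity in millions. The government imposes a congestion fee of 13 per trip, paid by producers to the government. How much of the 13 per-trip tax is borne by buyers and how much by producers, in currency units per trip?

Without the tax, 434 − 6P = 7P − 151 gives 13P = 585, so P* = 45 and Q* = 164.
With the tax collected from producers, supply shifts: Qs = 7(P − 13) − 151.
Solving gives Q = 122 with buyers paying 52 and producers receiving 39 (the 13 wedge).
Burden on buyers: 7; on producers: 6. (They sum to 13.)

Buyers bear 7 per trip; producers bear 6 per trip.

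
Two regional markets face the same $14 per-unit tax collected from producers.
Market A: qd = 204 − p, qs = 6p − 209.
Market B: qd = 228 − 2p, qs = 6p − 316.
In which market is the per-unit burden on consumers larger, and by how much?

Market A: pre-tax p* = $59, q* = 145; post-tax q = 133; per-unit burden on consumers = $12.
Market B: pre-tax p* = $68, q* = 92; post-tax q = 71; per-unit burden on consumers = $10.5.
Difference: $12 vs $10.5 → market A is larger by $1.5.

Market A, by $1.5.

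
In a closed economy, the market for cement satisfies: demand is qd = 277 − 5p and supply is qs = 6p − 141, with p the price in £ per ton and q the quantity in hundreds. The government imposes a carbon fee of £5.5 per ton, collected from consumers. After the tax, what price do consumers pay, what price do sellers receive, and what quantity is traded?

Consumers pay £41; sellers receive £35.5; quantity = 72.

Without the tax, 277 − 5p = 6p − 141 gives 11p = 418, so p* = £38 and q* = 87.
With the tax collected from consumers, demand (in seller-price terms) shifts: qd = 277 − 5(p + 5.5).
Solving gives q = 72 with consumers paying £41 and sellers receiving £35.5 (the £5.5 wedge).
The less price-elastic side of the market bears the larger share of a per-unit tax.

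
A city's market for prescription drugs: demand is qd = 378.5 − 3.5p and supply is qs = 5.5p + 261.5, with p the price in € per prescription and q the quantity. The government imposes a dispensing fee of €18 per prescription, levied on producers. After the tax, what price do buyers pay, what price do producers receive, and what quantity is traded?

Buyers pay €24; producers receive €6; quantity = 294.5.

Without the tax, 378.5 − 3.5p = 5.5p + 261.5 gives 9p = 117, so p* = €13 and q* = 333.
With the tax collected from producers, supply shifts: qs = 5.5(p − 18) + 261.5.
Solving gives q = 294.5 with buyers paying €24 and producers receiving €6 (the €18 wedge).
The less price-elastic side of the market bears the larger share of a per-unit tax.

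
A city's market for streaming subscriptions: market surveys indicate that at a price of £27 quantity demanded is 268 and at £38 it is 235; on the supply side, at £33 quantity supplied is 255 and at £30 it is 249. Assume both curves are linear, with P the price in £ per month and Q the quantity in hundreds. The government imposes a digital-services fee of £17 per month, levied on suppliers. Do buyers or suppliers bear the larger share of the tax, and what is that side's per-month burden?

Demand slope: (235 − 268)/(38 − 27) = -3, so Qd = 349 − 3P.
Supply slope: (249 − 255)/(30 − 33) = 2, so Qs = 2P + 189.
Before the tax: set 349 − 3P = 2P + 189 → P* = £32, Q* = 253.
With the tax collected from suppliers, supply shifts: Qs = 2(P − 17) + 189.
Solving gives Q = 232.6 with buyers paying £38.8 and suppliers receiving £21.8 (the £17 wedge).
Per-month burden: buyers £6.8, suppliers £10.2.
Suppliers take the larger share because supply is less price-elastic here (demand slope 3 vs supply slope 2).

Suppliers bear the larger share: £10.2 per month.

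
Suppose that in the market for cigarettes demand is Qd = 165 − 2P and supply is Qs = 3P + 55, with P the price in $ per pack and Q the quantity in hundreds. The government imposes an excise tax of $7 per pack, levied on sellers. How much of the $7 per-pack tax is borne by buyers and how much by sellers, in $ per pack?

Buyers bear $4.2 per pack; sellers bear $2.8 per pack.

Before the tax: set 165 − 2P = 3P + 55 → P* = $22, Q* = 121.
With the tax collected from sellers, supply shifts: Qs = 3(P − 7) + 55.
Solving gives Q = 112.6 with buyers paying $26.2 and sellers receiving $19.2 (the $7 wedge).
Burden on buyers: $4.2; on sellers: $2.8. (They sum to $7.)
The less price-elastic side of the market bears the larger share of a per-unit tax.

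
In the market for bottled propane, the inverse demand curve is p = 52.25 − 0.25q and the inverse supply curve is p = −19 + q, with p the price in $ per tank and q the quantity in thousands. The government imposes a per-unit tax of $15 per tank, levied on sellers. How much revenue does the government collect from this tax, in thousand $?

Inverting to q(p) form: qd = 209 − 4p; qs = p + 19.
Without the tax, 209 − 4p = p + 19 gives 5p = 190, so p* = $38 and q* = 57.
With the tax collected from sellers, supply shifts: qs = (p − 15) + 19.
New equilibrium: buyers pay $41, sellers receive $26, q = 45. (Wedge: pb − ps = 15.)
Revenue = t · Q = 15 · 45 = $675.

Tax revenue = $675 thousand.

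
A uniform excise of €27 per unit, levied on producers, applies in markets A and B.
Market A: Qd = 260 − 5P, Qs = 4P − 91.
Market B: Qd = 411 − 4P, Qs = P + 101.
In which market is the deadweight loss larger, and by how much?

Market A, by €518.4.

Market A: pre-tax P* = €39, Q* = 65; post-tax Q = 5; deadweight loss = €810.
Market B: pre-tax P* = €62, Q* = 163; post-tax Q = 141.4; deadweight loss = €291.6.
Difference: €810 vs €291.6 → market A is larger by €518.4.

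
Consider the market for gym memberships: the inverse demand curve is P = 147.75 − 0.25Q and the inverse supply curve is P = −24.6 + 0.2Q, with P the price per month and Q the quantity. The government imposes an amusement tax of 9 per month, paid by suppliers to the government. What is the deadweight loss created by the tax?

Deadweight loss = 90.

Inverting to Q(P) form: Qd = 591 − 4P; Qs = 5P + 123.
Before the tax: set 591 − 4P = 5P + 123 → P* = 52, Q* = 383.
With the tax collected from suppliers, supply shifts: Qs = 5(P − 9) + 123.
Solving gives Q = 363 with buyers paying 57 and suppliers receiving 48 (the 9 wedge).
Quantity falls by |ΔQ| = |383 − 363| = 20.
DWL = ½ · t · |ΔQ| = ½ · 9 · 20 = 90.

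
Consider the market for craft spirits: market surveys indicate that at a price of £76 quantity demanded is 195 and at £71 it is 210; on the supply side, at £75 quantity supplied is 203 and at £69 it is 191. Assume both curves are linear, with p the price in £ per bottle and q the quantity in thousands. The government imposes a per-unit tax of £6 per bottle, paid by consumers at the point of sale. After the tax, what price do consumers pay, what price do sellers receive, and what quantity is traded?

Demand slope: (210 − 195)/(71 − 76) = -3, so qd = 423 − 3p.
Supply slope: (191 − 203)/(69 − 75) = 2, so qs = 2p + 53.
Before the tax: set 423 − 3p = 2p + 53 → p* = £74, q* = 201.
With the tax collected from consumers, demand (in seller-price terms) shifts: qd = 423 − 3(p + 6).
Solving gives q = 193.8 with consumers paying £76.4 and sellers receiving £70.4 (the £6 wedge).
The less price-elastic side of the market bears the larger share of a per-unit tax.

Consumers pay £76.4; sellers receive £70.4; quantity = 193.8.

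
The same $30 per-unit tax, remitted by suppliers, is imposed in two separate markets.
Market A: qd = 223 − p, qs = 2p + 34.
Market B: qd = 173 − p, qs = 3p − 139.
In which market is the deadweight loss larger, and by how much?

Market A: pre-tax p* = $63, q* = 160; post-tax q = 140; deadweight loss = $300.
Market B: pre-tax p* = $78, q* = 95; post-tax q = 72.5; deadweight loss = $337.5.
Difference: $300 vs $337.5 → market B is larger by $37.5.

Market B, by $37.5.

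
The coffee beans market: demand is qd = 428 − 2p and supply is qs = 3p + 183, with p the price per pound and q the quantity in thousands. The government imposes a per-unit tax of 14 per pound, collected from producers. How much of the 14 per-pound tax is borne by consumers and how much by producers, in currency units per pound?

Without the tax, 428 − 2p = 3p + 183 gives 5p = 245, so p* = 49 and q* = 330.
With the tax collected from producers, supply shifts: qs = 3(p − 14) + 183.
Solving gives q = 313.2 with consumers paying 57.4 and producers receiving 43.4 (the 14 wedge).
Burden on consumers: 8.4; on producers: 5.6. (They sum to 14.)

Consumers bear 8.4 per pound; producers bear 5.6 per pound.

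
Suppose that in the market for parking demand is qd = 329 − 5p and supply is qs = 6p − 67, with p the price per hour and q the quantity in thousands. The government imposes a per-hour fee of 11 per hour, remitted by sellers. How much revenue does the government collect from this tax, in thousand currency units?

Before the tax: set 329 − 5p = 6p − 67 → p* = 36, q* = 149.
With the tax collected from sellers, supply shifts: qs = 6(p − 11) − 67.
New equilibrium: buyers pay 42, sellers receive 31, q = 119. (Wedge: pb − ps = 11.)
Revenue = t · Q = 11 · 119 = 1309.

Tax revenue = 1309 thousand.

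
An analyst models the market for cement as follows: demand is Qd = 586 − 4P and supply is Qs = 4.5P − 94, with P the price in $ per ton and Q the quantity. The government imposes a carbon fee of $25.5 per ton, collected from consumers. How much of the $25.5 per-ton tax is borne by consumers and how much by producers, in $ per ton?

Consumers bear $13.5 per ton; producers bear $12 per ton.

Without the tax, 586 − 4P = 4.5P − 94 gives 8.5P = 680, so P* = $80 and Q* = 266.
With the tax collected from consumers, demand (in seller-price terms) shifts: Qd = 586 − 4(P + 25.5).
Solving gives Q = 212 with consumers paying $93.5 and producers receiving $68 (the $25.5 wedge).
Burden on consumers: $13.5; on producers: $12. (They sum to $25.5.)
The less price-elastic side of the market bears the larger share of a per-unit tax.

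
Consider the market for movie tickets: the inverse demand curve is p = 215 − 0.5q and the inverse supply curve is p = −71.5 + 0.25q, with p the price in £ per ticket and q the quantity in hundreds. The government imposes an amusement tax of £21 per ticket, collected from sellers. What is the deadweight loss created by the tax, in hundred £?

Inverting to q(p) form: qd = 430 − 2p; qs = 4p + 286.
Without the tax, 430 − 2p = 4p + 286 gives 6p = 144, so p* = £24 and q* = 382.
With the tax collected from sellers, supply shifts: qs = 4(p − 21) + 286.
New equilibrium: buyers pay £38, sellers receive £17, q = 354. (Wedge: pb − ps = 21.)
Quantity falls by |ΔQ| = |382 − 354| = 28.
DWL = ½ · t · |ΔQ| = ½ · 21 · 28 = £294.

Deadweight loss = £294 hundred.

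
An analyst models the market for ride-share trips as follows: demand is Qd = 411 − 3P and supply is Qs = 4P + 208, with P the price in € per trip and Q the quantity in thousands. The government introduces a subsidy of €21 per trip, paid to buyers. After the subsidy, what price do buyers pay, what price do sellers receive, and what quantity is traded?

Buyers pay €17; sellers receive €38; quantity = 360.

Without the subsidy, 411 − 3P = 4P + 208 gives 7P = 203, so P* = €29 and Q* = 324.
With a per-unit subsidy paid to buyers, each effectively pays P − 21, so demand becomes Qd = 411 − 3(P − 21).
New equilibrium: buyers pay €17, sellers receive €38, Q = 360. (Wedge: Pb − Ps = −21.)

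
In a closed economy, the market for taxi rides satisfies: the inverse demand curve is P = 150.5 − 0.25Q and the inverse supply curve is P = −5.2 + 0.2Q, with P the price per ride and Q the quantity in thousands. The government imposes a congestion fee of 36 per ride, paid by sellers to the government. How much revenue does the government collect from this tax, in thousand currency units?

Tax revenue = 9576 thousand.

Rewrite in direct form: Qd = 602 − 4P and Qs = 5P + 26.
Before the tax: set 602 − 4P = 5P + 26 → P* = 64, Q* = 346.
With the tax collected from sellers, supply shifts: Qs = 5(P − 36) + 26.
Solving gives Q = 266 with consumers paying 84 and sellers receiving 48 (the 36 wedge).
Revenue = t · Q = 36 · 266 = 9576.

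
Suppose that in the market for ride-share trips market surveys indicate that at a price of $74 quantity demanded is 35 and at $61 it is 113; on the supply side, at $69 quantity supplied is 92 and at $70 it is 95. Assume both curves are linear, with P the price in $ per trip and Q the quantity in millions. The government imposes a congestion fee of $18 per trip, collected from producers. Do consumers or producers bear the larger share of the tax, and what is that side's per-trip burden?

Producers bear the larger share: $12 per trip.

Demand slope: (113 − 35)/(61 − 74) = -6, so Qd = 479 − 6P.
Supply slope: (95 − 92)/(70 − 69) = 3, so Qs = 3P − 115.
Without the tax, 479 − 6P = 3P − 115 gives 9P = 594, so P* = $66 and Q* = 83.
With the tax collected from producers, supply shifts: Qs = 3(P − 18) − 115.
Solving gives Q = 47 with consumers paying $72 and producers receiving $54 (the $18 wedge).
Per-trip burden: consumers $6, producers $12.
Producers take the larger share because supply is less price-elastic here (demand slope 6 vs supply slope 3).
The less price-elastic side of the market bears the larger share of a per-unit tax.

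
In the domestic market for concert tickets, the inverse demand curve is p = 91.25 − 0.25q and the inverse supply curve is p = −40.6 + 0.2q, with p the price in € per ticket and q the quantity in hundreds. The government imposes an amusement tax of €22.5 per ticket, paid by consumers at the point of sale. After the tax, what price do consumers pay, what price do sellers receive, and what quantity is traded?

Rewrite in direct form: qd = 365 − 4p and qs = 5p + 203.
Before the tax: set 365 − 4p = 5p + 203 → p* = €18, q* = 293.
With the tax collected from consumers, demand (in seller-price terms) shifts: qd = 365 − 4(p + 22.5).
Solving gives q = 243 with consumers paying €30.5 and sellers receiving €8 (the €22.5 wedge).
The less price-elastic side of the market bears the larger share of a per-unit tax.

Consumers pay €30.5; sellers receive €8; quantity = 243.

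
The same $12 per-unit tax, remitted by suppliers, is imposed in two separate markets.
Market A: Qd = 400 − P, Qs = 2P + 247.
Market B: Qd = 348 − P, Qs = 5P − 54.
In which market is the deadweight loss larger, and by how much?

Market A: pre-tax P* = $51, Q* = 349; post-tax Q = 341; deadweight loss = $48.
Market B: pre-tax P* = $67, Q* = 281; post-tax Q = 271; deadweight loss = $60.
Difference: $48 vs $60 → market B is larger by $12.

Market B, by $12.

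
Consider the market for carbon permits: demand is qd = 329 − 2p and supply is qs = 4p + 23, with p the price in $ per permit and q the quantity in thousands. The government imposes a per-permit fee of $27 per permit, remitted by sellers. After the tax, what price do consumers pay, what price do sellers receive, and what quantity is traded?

Consumers pay $69; sellers receive $42; quantity = 191.

Without the tax, 329 − 2p = 4p + 23 gives 6p = 306, so p* = $51 and q* = 227.
With the tax collected from sellers, supply shifts: qs = 4(p − 27) + 23.
Solving gives q = 191 with consumers paying $69 and sellers receiving $42 (the $27 wedge).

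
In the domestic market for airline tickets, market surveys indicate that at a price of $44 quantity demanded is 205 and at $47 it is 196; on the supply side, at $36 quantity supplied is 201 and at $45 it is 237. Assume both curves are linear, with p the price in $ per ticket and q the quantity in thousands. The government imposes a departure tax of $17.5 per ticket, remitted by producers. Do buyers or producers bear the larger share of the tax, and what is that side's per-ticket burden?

Buyers bear the larger share: $10 per ticket.

Demand slope: (196 − 205)/(47 − 44) = -3, so qd = 337 − 3p.
Supply slope: (237 − 201)/(45 − 36) = 4, so qs = 4p + 57.
Before the tax: set 337 − 3p = 4p + 57 → p* = $40, q* = 217.
With the tax collected from producers, supply shifts: qs = 4(p − 17.5) + 57.
New equilibrium: buyers pay $50, producers receive $32.5, q = 187. (Wedge: pb − ps = 17.5.)
Per-ticket burden: buyers $10, producers $7.5.
Buyers take the larger share because demand is less price-elastic here (demand slope 3 vs supply slope 4).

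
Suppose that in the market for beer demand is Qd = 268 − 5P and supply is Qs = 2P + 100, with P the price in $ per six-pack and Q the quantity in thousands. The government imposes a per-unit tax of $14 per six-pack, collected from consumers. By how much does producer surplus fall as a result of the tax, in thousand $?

Before the tax: set 268 − 5P = 2P + 100 → P* = $24, Q* = 148.
With the tax collected from consumers, demand (in seller-price terms) shifts: Qd = 268 − 5(P + 14).
Solving gives Q = 128 with consumers paying $28 and producers receiving $14 (the $14 wedge).
ΔPS is the trapezoid between Q = 128 and Q = 148 of height $10: ½ · (148 + 128) · 10 = $1380.

Producer surplus falls by $1380 thousand.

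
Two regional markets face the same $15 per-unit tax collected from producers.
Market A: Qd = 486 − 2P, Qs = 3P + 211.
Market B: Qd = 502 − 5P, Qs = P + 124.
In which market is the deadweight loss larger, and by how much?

Market A, by $41.25.

Market A: pre-tax P* = $55, Q* = 376; post-tax Q = 358; deadweight loss = $135.
Market B: pre-tax P* = $63, Q* = 187; post-tax Q = 174.5; deadweight loss = $93.75.
Difference: $135 vs $93.75 → market A is larger by $41.25.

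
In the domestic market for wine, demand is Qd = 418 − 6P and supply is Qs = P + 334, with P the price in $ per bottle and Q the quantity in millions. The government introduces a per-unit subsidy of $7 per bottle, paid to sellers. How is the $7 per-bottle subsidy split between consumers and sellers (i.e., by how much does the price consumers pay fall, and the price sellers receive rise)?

Consumers gain $1 per bottle; sellers gain $6 per bottle.

Without the subsidy, 418 − 6P = P + 334 gives 7P = 84, so P* = $12 and Q* = 346.
With a per-unit subsidy paid to sellers, each receives P + 7 per unit sold, so supply becomes Qs = (P + 7) + 334.
Solving gives Q = 352 with consumers paying $11 and sellers receiving $18 (the $7 wedge).
Gain to consumers: $1; to sellers: $6. (They sum to $7.)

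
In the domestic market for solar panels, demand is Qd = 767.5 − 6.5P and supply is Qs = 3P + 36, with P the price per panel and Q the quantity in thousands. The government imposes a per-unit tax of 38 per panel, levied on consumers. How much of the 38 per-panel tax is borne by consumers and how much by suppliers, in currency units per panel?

Consumers bear 12 per panel; suppliers bear 26 per panel.

Without the tax, 767.5 − 6.5P = 3P + 36 gives 9.5P = 731.5, so P* = 77 and Q* = 267.
With the tax collected from consumers, demand (in seller-price terms) shifts: Qd = 767.5 − 6.5(P + 38).
New equilibrium: consumers pay 89, suppliers receive 51, Q = 189. (Wedge: Pb − Ps = 38.)
Burden on consumers: 12; on suppliers: 26. (They sum to 38.)
The less price-elastic side of the market bears the larger share of a per-unit tax.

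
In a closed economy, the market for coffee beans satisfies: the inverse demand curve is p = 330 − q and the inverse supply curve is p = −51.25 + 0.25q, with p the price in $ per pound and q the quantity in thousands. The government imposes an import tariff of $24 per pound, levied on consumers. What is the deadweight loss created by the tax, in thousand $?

Inverting to q(p) form: qd = 330 − p; qs = 4p + 205.
Before the tax: set 330 − p = 4p + 205 → p* = $25, q* = 305.
With the tax collected from consumers, demand (in seller-price terms) shifts: qd = 330 − (p + 24).
New equilibrium: consumers pay $44.2, suppliers receive $20.2, q = 285.8. (Wedge: pb − ps = 24.)
Quantity falls by |ΔQ| = |305 − 285.8| = 19.2.
DWL = ½ · t · |ΔQ| = ½ · 24 · 19.2 = $230.4.

Deadweight loss = $230.4 thousand.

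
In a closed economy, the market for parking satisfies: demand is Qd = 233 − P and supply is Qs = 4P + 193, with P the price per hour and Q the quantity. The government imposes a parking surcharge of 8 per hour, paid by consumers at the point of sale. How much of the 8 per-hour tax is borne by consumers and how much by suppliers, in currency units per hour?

Consumers bear 6.4 per hour; suppliers bear 1.6 per hour.

Without the tax, 233 − P = 4P + 193 gives 5P = 40, so P* = 8 and Q* = 225.
With the tax collected from consumers, demand (in seller-price terms) shifts: Qd = 233 − (P + 8).
Solving gives Q = 218.6 with consumers paying 14.4 and suppliers receiving 6.4 (the 8 wedge).
Burden on consumers: 6.4; on suppliers: 1.6. (They sum to 8.)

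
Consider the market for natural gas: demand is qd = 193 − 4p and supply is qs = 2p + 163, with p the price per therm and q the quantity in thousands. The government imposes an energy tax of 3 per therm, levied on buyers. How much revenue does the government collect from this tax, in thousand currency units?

Tax revenue = 507 thousand.

Before the tax: set 193 − 4p = 2p + 163 → p* = 5, q* = 173.
With the tax collected from buyers, demand (in seller-price terms) shifts: qd = 193 − 4(p + 3).
New equilibrium: buyers pay 6, suppliers receive 3, q = 169. (Wedge: pb − ps = 3.)
Revenue = t · Q = 3 · 169 = 507.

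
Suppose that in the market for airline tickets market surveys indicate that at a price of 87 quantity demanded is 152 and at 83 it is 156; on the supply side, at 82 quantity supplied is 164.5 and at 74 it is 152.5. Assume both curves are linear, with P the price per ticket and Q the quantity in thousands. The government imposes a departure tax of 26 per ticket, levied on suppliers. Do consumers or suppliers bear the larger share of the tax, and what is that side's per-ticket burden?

Demand slope: (156 − 152)/(83 − 87) = -1, so Qd = 239 − P.
Supply slope: (152.5 − 164.5)/(74 − 82) = 1.5, so Qs = 1.5P + 41.5.
Without the tax, 239 − P = 1.5P + 41.5 gives 2.5P = 197.5, so P* = 79 and Q* = 160.
With the tax collected from suppliers, supply shifts: Qs = 1.5(P − 26) + 41.5.
New equilibrium: consumers pay 94.6, suppliers receive 68.6, Q = 144.4. (Wedge: Pb − Ps = 26.)
Per-ticket burden: consumers 15.6, suppliers 10.4.
Consumers take the larger share because demand is less price-elastic here (demand slope 1 vs supply slope 1.5).

Consumers bear the larger share: 15.6 per ticket.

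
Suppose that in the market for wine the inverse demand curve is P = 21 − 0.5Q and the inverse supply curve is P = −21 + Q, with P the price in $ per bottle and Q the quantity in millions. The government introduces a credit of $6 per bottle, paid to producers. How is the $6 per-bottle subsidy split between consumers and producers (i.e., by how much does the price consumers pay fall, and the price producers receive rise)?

Rewrite in direct form: Qd = 42 − 2P and Qs = P + 21.
Without the subsidy, 42 − 2P = P + 21 gives 3P = 21, so P* = $7 and Q* = 28.
With a per-unit subsidy paid to producers, each receives P + 6 per unit sold, so supply becomes Qs = (P + 6) + 21.
Solving gives Q = 32 with consumers paying $5 and producers receiving $11 (the $6 wedge).
Gain to consumers: $2; to producers: $4. (They sum to $6.)

Consumers gain $2 per bottle; producers gain $4 per bottle.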